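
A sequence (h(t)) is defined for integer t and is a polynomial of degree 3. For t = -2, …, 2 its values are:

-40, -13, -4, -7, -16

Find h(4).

-28

First differences: 27, 9, -3, -9. Second differences: -18, -12, -6. Third differences: 6, 6.
Level-3 differences are constant, so h has degree 3.
Fitting a degree-3 polynomial gives h(t) = t³ - 6t² + 2t - 4.
Then h(4) = -28.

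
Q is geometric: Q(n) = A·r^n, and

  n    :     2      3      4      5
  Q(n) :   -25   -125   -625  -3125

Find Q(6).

Consecutive ratio: -125/(-25) = 5, and -625/(-125) = 5, so r = 5.
Then A·5^2 = -25 gives A = -1, and Q(n) = -1·5^n.
Q(6) = -1·5^6 = -15625.

-15625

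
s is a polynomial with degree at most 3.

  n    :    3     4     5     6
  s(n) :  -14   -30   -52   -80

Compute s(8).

-154

First differences: -16, -22, -28. Second differences: -6, -6.
Level-2 differences are constant, so s has degree 2.
Fitting a degree-2 polynomial gives s(n) = -3n² + 5n - 2.
Then s(8) = -154.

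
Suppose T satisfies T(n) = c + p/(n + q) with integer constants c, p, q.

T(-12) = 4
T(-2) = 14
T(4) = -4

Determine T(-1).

26

(T(n) − c)(n + q) = p for each data point; the three points give a linear system in c and q, then p follows.
Solving: c = 2, q = 0, p = -24, so T(n) = 2 − 24/(n + 0).
Then T(-1) = 2 − 24/(-1) = 26.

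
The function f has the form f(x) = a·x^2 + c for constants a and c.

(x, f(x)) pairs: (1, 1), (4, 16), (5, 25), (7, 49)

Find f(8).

64

From f(1) = 1 and f(4) = 16: 1a + c = 1 and 16a + c = 16.
Subtracting: 15a = 15, so a = 1; then c = 1 − 1·1 = 0.
So f(x) = 1x² + 0, and f(8) = 64.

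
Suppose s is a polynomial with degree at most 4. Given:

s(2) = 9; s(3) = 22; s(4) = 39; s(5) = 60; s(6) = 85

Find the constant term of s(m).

-5

First differences: 13, 17, 21, 25. Second differences: 4, 4, 4.
Level-2 differences are constant, so s has degree 2.
Fitting a degree-2 polynomial gives s(m) = 2m² + 3m - 5.
The constant term is s(0) = -5.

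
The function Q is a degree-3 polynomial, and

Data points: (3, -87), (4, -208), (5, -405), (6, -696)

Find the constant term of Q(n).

0

Write Q(n) = an³ + bn² + cn + d; the 4 given values yield a linear system in the 4 coefficients.
Solving, Q(n) = -3n³ - 2n² + 4n.
The constant term is Q(0) = 0.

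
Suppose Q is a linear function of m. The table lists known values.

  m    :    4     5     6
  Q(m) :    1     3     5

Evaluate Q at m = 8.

9

Write Q(m) = am + b; the 3 given values yield a linear system in the 2 coefficients.
Solving, Q(m) = 2m - 7.
Then Q(8) = 9.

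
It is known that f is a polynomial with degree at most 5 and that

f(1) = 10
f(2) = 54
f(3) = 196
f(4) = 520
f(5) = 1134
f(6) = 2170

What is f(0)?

Write f(n) = an^5 + bn^4 + cn³ + dn² + en + p; the 6 given values yield a linear system in the 6 coefficients.
Solving, the leading coefficient vanishes, and f(n) = n^4 + 4n³ + n + 4.
The constant term is f(0) = 4.

4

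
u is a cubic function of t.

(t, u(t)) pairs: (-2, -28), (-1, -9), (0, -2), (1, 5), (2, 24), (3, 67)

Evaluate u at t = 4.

Write u(t) = at³ + bt² + ct + d; the 6 given values yield a linear system in the 4 coefficients.
Solving, u(t) = 2t³ + 5t - 2.
Then u(4) = 146.

146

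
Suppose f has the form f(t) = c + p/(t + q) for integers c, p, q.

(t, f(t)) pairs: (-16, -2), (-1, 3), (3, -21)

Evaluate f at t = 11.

(f(t) − c)(t + q) = p for each data point; the three points give a linear system in c and q, then p follows.
Solving: c = -3, q = -2, p = -18, so f(t) = -3 − 18/(t − 2).
Then f(11) = -3 − 18/9 = -5.

-5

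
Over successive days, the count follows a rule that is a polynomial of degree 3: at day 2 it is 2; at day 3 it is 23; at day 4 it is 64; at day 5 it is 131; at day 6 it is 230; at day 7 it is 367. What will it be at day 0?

-4

Write the value at k as g(k).
Write g(k) = ak³ + bk² + ck + d; the 6 given values yield a linear system in the 4 coefficients.
Solving, g(k) = k³ + k² - 3k - 4.
Then g(0) = -4.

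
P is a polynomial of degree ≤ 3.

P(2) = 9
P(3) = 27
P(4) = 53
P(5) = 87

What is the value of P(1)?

First differences: 18, 26, 34. Second differences: 8, 8.
Level-2 differences are constant, so P has degree 2.
Fitting a degree-2 polynomial gives P(n) = 4n² - 2n - 3.
Then P(1) = -1.

-1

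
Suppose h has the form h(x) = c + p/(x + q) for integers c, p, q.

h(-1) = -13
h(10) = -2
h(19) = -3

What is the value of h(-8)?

(h(x) − c)(x + q) = p for each data point; the three points give a linear system in c and q, then p follows.
Solving: c = -4, q = -1, p = 18, so h(x) = -4 + 18/(x − 1).
Then h(-8) = -4 + 18/(-9) = -6.

-6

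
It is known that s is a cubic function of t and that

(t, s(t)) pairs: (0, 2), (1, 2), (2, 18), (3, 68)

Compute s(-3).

Write s(t) = at³ + bt² + ct + d; the 4 given values yield a linear system in the 4 coefficients.
Solving, s(t) = 3t³ - t² - 2t + 2.
Then s(-3) = -82.

-82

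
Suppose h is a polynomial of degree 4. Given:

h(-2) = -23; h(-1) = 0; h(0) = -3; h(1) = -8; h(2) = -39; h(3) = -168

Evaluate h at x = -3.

First differences: 23, -3, -5, -31, -129. Second differences: -26, -2, -26, -98. Third differences: 24, -24, -72. Fourth differences: -48, -48.
Level-4 differences are constant, so h has degree 4.
Fitting a degree-4 polynomial gives h(x) = -2x^4 + x² - 4x - 3.
Then h(-3) = -144.

-144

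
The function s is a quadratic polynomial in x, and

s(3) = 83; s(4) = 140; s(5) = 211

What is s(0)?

-4

Write s(x) = ax² + bx + c; the 3 given values yield a linear system in the 3 coefficients.
Solving, s(x) = 7x² + 8x - 4.
The constant term is s(0) = -4.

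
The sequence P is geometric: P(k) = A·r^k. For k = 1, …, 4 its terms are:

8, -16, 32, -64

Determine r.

-2

Consecutive ratio: -16/8 = -2, and 32/(-16) = -2, so r = -2.
Then A·(-2)^1 = 8 gives A = -4, and P(k) = -4·(-2)^k.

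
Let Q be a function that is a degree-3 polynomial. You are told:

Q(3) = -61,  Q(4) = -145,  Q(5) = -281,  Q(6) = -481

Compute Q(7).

-757

Write Q(n) = an³ + bn² + cn + d; the 4 given values yield a linear system in the 4 coefficients.
Solving, Q(n) = -2n³ - 2n² + 4n - 1.
Then Q(7) = -757.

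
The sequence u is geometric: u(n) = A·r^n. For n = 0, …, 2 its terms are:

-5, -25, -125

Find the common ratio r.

Consecutive ratio: -25/(-5) = 5, and -125/(-25) = 5, so r = 5.
Then A·5^0 = -5 gives A = -5, and u(n) = -5·5^n.

5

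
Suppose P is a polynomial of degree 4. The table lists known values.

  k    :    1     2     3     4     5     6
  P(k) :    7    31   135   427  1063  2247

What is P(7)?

4231

First differences: 24, 104, 292, 636, 1184. Second differences: 80, 188, 344, 548. Third differences: 108, 156, 204. Fourth differences: 48, 48.
Level-4 differences are constant, so P has degree 4.
Extending the table by one column gives the next first difference 1984, so P(7) = 2247 + 1984 = 4231.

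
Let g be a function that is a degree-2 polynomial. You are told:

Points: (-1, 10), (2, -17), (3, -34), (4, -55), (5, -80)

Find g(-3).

8

Write g(k) = ak² + bk + c; the 5 given values yield a linear system in the 3 coefficients.
Solving, g(k) = -2k² - 7k + 5.
Then g(-3) = 8.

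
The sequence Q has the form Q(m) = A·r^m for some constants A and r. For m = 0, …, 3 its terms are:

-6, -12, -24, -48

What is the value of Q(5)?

-192

Consecutive ratio: -12/(-6) = 2, and -24/(-12) = 2, so r = 2.
Then A·2^0 = -6 gives A = -6, and Q(m) = -6·2^m.
Q(5) = -6·2^5 = -192.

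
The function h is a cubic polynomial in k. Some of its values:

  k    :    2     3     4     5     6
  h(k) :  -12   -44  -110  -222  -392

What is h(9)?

-1370

First differences: -32, -66, -112, -170. Second differences: -34, -46, -58. Third differences: -12, -12.
Level-3 differences are constant, so h has degree 3.
Fitting a degree-3 polynomial gives h(k) = -2k³ + k² + k - 2.
Then h(9) = -1370.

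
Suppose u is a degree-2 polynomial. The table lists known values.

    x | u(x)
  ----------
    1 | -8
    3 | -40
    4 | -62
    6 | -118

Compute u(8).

-190

Write u(x) = ax² + bx + c; the 4 given values yield a linear system in the 3 coefficients.
Solving, u(x) = -2x² - 8x + 2.
Then u(8) = -190.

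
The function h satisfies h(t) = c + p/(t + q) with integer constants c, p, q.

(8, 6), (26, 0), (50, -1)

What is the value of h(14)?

(h(t) − c)(t + q) = p for each data point; the three points give a linear system in c and q, then p follows.
Solving: c = -2, q = -2, p = 48, so h(t) = -2 + 48/(t − 2).
Then h(14) = -2 + 48/12 = 2.

2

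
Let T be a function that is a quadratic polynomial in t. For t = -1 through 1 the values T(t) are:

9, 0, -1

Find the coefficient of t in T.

-5

Write T(t) = at² + bt + c; the 3 given values yield a linear system in the 3 coefficients.
Solving, T(t) = 4t² - 5t.
The coefficient of t is -5.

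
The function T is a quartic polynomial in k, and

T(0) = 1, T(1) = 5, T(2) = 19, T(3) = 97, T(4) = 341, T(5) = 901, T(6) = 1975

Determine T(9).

Write T(k) = ak^4 + bk³ + ck² + dk + e; the 7 given values yield a linear system in the 5 coefficients.
Solving, T(k) = 2k^4 - 3k³ + 5k + 1.
Then T(9) = 10981.

10981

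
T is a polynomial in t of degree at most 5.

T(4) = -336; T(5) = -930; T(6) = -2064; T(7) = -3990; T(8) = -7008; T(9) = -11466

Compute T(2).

0

First differences: -594, -1134, -1926, -3018, -4458. Second differences: -540, -792, -1092, -1440. Third differences: -252, -300, -348. Fourth differences: -48, -48.
Level-4 differences are constant, so T has degree 4.
Fitting a degree-4 polynomial gives T(t) = -2t^4 + 2t³ + 2t² + 4t.
Then T(2) = 0.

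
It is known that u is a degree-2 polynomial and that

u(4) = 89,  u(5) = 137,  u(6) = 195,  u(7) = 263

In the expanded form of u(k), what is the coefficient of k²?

5

First differences: 48, 58, 68. Second differences: 10, 10.
Level-2 differences are constant, so u has degree 2.
Fitting a degree-2 polynomial gives u(k) = 5k² + 3k - 3.
The coefficient of k² is 5.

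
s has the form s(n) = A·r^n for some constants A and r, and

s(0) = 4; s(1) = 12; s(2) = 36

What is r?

3

Consecutive ratio: 12/4 = 3, and 36/12 = 3, so r = 3.
Then A·3^0 = 4 gives A = 4, and s(n) = 4·3^n.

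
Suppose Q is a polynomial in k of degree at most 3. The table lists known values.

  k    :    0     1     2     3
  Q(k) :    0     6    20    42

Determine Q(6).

Write Q(k) = ak³ + bk² + ck + d; the 4 given values yield a linear system in the 4 coefficients.
Solving, the leading coefficient vanishes, and Q(k) = 4k² + 2k.
Then Q(6) = 156.

156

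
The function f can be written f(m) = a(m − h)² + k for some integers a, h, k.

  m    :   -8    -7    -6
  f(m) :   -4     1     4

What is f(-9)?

First differences 5, 3; second difference -2 = 2a, so a = -1.
Expanding, the m-coefficient is −2ah = 2h; matching it to the data gives h = -5, and then k = 5.
So f(m) = -1(m + 5)² + 5.
f(-9) = -1·(-4)² + 5 = -11.

-11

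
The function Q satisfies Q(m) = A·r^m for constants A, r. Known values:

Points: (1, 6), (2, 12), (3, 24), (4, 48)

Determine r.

Consecutive ratio: 12/6 = 2, and 24/12 = 2, so r = 2.
Then A·2^1 = 6 gives A = 3, and Q(m) = 3·2^m.

2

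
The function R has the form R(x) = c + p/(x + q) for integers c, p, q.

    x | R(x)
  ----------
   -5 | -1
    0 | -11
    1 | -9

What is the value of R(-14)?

(R(x) − c)(x + q) = p for each data point; the three points give a linear system in c and q, then p follows.
Solving: c = -5, q = 2, p = -12, so R(x) = -5 − 12/(x + 2).
Then R(-14) = -5 − 12/(-12) = -4.

-4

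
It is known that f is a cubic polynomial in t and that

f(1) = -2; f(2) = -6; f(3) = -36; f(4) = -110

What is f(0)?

-6

Write f(t) = at³ + bt² + ct + d; the 4 given values yield a linear system in the 4 coefficients.
Solving, f(t) = -3t³ + 5t² + 2t - 6.
The constant term is f(0) = -6.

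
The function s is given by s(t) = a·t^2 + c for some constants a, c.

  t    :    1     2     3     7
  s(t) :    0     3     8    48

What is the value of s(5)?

24

From s(1) = 0 and s(2) = 3: 1a + c = 0 and 4a + c = 3.
Subtracting: 3a = 3, so a = 1; then c = 0 − 1·1 = -1.
So s(t) = 1t² − 1, and s(5) = 24.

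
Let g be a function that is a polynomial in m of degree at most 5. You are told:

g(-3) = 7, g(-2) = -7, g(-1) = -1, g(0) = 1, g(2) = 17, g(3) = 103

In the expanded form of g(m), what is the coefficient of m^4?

1

Write g(m) = am^5 + bm^4 + cm³ + dm² + em + p; the 6 given values yield a linear system in the 6 coefficients.
Solving, the leading coefficient vanishes, and g(m) = m^4 + 2m³ - 3m² - 2m + 1.
The coefficient of m^4 is 1.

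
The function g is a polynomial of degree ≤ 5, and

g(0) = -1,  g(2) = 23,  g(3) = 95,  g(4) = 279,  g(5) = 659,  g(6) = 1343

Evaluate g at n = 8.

Write g(n) = an^5 + bn^4 + cn³ + dn² + en + p; the 6 given values yield a linear system in the 6 coefficients.
Solving, the leading coefficient vanishes, and g(n) = n^4 + n² + 2n - 1.
Then g(8) = 4175.

4175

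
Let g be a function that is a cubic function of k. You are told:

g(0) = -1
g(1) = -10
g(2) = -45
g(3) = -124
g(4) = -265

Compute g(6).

-805

First differences: -9, -35, -79, -141. Second differences: -26, -44, -62. Third differences: -18, -18.
Level-3 differences are constant, so g has degree 3.
Fitting a degree-3 polynomial gives g(k) = -3k³ - 4k² - 2k - 1.
Then g(6) = -805.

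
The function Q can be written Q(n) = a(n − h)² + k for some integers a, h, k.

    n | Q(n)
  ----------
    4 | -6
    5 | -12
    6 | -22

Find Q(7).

-36

First differences -6, -10; second difference -4 = 2a, so a = -2.
Expanding, the n-coefficient is −2ah = 4h; matching it to the data gives h = 3, and then k = -4.
So Q(n) = -2(n − 3)² − 4.
Q(7) = -2·4² − 4 = -36.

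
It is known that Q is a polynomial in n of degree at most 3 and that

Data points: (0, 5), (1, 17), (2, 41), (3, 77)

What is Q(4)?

125

First differences: 12, 24, 36. Second differences: 12, 12.
Level-2 differences are constant, so Q has degree 2.
Extending the table by one column gives the next first difference 48, so Q(4) = 77 + 48 = 125.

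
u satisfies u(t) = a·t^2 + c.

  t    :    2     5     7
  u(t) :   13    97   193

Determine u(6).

From u(2) = 13 and u(5) = 97: 4a + c = 13 and 25a + c = 97.
Subtracting: 21a = 84, so a = 4; then c = 13 − 4·4 = -3.
So u(t) = 4t² − 3, and u(6) = 141.

141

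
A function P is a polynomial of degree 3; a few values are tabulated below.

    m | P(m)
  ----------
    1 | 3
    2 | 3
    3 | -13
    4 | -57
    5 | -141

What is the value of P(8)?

-753

First differences: 0, -16, -44, -84. Second differences: -16, -28, -40. Third differences: -12, -12.
Level-3 differences are constant, so P has degree 3.
Fitting a degree-3 polynomial gives P(m) = -2m³ + 4m² + 2m - 1.
Then P(8) = -753.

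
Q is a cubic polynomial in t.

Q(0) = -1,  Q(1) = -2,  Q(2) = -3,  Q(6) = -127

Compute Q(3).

-10

Write Q(t) = at³ + bt² + ct + d; the 4 given values yield a linear system in the 4 coefficients.
Solving, Q(t) = -t³ + 3t² - 3t - 1.
Then Q(3) = -10.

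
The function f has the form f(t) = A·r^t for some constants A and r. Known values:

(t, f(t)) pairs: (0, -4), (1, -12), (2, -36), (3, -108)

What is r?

3

Consecutive ratio: -12/(-4) = 3, and -36/(-12) = 3, so r = 3.
Then A·3^0 = -4 gives A = -4, and f(t) = -4·3^t.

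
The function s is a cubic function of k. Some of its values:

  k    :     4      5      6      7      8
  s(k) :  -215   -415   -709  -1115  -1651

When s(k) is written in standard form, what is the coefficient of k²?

First differences: -200, -294, -406, -536. Second differences: -94, -112, -130. Third differences: -18, -18.
Level-3 differences are constant, so s has degree 3.
Fitting a degree-3 polynomial gives s(k) = -3k³ - 2k² + k + 5.
The coefficient of k² is -2.

-2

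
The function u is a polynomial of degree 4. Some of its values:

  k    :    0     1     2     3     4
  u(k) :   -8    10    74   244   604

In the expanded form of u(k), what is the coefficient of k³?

Write u(k) = ak^4 + bk³ + ck² + dk + e; the 5 given values yield a linear system in the 5 coefficients.
Solving, u(k) = k^4 + 4k³ + 4k² + 9k - 8.
The coefficient of k³ is 4.

4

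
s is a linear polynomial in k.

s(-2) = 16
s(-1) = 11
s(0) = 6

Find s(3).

-9

First differences: -5, -5.
Level-1 differences are constant, so s has degree 1.
Fitting a degree-1 polynomial gives s(k) = -5k + 6.
Then s(3) = -9.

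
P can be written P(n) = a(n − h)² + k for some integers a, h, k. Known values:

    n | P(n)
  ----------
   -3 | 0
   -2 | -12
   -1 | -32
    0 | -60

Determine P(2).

First differences -12, -20, -28; second difference -8 = 2a, so a = -4.
Expanding, the n-coefficient is −2ah = 8h; matching it to the data gives h = -4, and then k = 4.
So P(n) = -4(n + 4)² + 4.
P(2) = -4·6² + 4 = -140.

-140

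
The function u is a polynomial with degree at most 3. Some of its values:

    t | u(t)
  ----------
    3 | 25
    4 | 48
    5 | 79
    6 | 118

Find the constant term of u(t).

First differences: 23, 31, 39. Second differences: 8, 8.
Level-2 differences are constant, so u has degree 2.
Fitting a degree-2 polynomial gives u(t) = 4t² - 5t + 4.
The constant term is u(0) = 4.

4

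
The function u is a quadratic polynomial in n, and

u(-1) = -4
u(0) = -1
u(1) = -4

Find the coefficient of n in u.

0

Write u(n) = an² + bn + c; the 3 given values yield a linear system in the 3 coefficients.
Solving, u(n) = -3n² - 1.
The coefficient of n is 0.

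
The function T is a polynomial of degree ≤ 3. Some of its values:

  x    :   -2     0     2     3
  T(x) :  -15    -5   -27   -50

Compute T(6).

-167

Write T(x) = ax³ + bx² + cx + d; the 4 given values yield a linear system in the 4 coefficients.
Solving, the leading coefficient vanishes, and T(x) = -4x² - 3x - 5.
Then T(6) = -167.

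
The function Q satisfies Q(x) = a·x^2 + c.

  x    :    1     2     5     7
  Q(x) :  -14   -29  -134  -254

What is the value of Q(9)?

From Q(1) = -14 and Q(2) = -29: 1a + c = -14 and 4a + c = -29.
Subtracting: 3a = -15, so a = -5; then c = -14 − (-5)·1 = -9.
So Q(x) = -5x² − 9, and Q(9) = -414.

-414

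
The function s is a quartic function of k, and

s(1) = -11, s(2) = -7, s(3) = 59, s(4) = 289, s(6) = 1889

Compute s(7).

3703

Write s(k) = ak^4 + bk³ + ck² + dk + e; the 5 given values yield a linear system in the 5 coefficients.
Solving, s(k) = 2k^4 - 3k³ - k² - 2k - 7.
Then s(7) = 3703.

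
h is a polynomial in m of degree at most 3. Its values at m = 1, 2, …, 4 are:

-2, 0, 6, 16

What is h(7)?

70

First differences: 2, 6, 10. Second differences: 4, 4.
Level-2 differences are constant, so h has degree 2.
Fitting a degree-2 polynomial gives h(m) = 2m² - 4m.
Then h(7) = 70.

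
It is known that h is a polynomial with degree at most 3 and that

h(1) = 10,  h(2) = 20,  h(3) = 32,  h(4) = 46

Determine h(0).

2

First differences: 10, 12, 14. Second differences: 2, 2.
Level-2 differences are constant, so h has degree 2.
Fitting a degree-2 polynomial gives h(x) = x² + 7x + 2.
Then h(0) = 2.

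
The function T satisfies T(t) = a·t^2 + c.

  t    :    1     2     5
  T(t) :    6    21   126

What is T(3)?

46

From T(1) = 6 and T(2) = 21: 1a + c = 6 and 4a + c = 21.
Subtracting: 3a = 15, so a = 5; then c = 6 − 5·1 = 1.
So T(t) = 5t² + 1, and T(3) = 46.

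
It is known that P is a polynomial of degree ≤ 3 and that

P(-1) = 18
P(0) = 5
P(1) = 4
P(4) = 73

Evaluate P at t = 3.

38

Write P(t) = at³ + bt² + ct + d; the 4 given values yield a linear system in the 4 coefficients.
Solving, the leading coefficient vanishes, and P(t) = 6t² - 7t + 5.
Then P(3) = 38.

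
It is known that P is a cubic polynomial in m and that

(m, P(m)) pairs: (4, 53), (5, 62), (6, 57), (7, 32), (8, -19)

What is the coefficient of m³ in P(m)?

-1

First differences: 9, -5, -25, -51. Second differences: -14, -20, -26. Third differences: -6, -6.
Level-3 differences are constant, so P has degree 3.
Fitting a degree-3 polynomial gives P(m) = -m³ + 8m² - 2m - 3.
The coefficient of m³ is -1.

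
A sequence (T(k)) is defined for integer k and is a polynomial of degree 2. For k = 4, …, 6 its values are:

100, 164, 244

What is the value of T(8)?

Write T(k) = ak² + bk + c; the 3 given values yield a linear system in the 3 coefficients.
Solving, T(k) = 8k² - 8k + 4.
Then T(8) = 452.

452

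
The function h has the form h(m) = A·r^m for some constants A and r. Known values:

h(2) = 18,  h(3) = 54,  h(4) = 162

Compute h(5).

486

Consecutive ratio: 54/18 = 3, and 162/54 = 3, so r = 3.
Then A·3^2 = 18 gives A = 2, and h(m) = 2·3^m.
h(5) = 2·3^5 = 486.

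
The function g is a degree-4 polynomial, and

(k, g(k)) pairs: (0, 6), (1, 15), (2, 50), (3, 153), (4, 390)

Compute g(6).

1650

Write g(k) = ak^4 + bk³ + ck² + dk + e; the 5 given values yield a linear system in the 5 coefficients.
Solving, g(k) = k^4 + k³ + 3k² + 4k + 6.
Then g(6) = 1650.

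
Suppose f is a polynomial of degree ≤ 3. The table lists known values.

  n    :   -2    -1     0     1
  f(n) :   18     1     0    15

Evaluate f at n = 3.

First differences: -17, -1, 15. Second differences: 16, 16.
Level-2 differences are constant, so f has degree 2.
Fitting a degree-2 polynomial gives f(n) = 8n² + 7n.
Then f(3) = 93.

93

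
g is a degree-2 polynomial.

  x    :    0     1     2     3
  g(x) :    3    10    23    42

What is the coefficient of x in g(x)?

4

First differences: 7, 13, 19. Second differences: 6, 6.
Level-2 differences are constant, so g has degree 2.
Fitting a degree-2 polynomial gives g(x) = 3x² + 4x + 3.
The coefficient of x is 4.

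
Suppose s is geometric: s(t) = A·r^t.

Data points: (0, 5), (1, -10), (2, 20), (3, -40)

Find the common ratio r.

-2

Consecutive ratio: -10/5 = -2, and 20/(-10) = -2, so r = -2.
Then A·(-2)^0 = 5 gives A = 5, and s(t) = 5·(-2)^t.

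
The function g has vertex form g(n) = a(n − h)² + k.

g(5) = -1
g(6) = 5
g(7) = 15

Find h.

First differences 6, 10; second difference 4 = 2a, so a = 2.
Expanding, the n-coefficient is −2ah = -4h; matching it to the data gives h = 4, and then k = -3.
So g(n) = 2(n − 4)² − 3.
Hence h = 4.

4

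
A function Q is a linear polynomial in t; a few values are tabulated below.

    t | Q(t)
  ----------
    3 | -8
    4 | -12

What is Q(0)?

4

Write Q(t) = at + b; the 2 given values yield a linear system in the 2 coefficients.
Solving, Q(t) = -4t + 4.
The constant term is Q(0) = 4.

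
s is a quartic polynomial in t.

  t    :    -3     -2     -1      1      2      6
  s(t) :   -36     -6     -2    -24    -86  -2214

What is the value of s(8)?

Write s(t) = at^4 + bt³ + ct² + dt + e; the 6 given values yield a linear system in the 5 coefficients.
Solving, s(t) = -t^4 - 3t³ - 6t² - 8t - 6.
Then s(8) = -6086.

-6086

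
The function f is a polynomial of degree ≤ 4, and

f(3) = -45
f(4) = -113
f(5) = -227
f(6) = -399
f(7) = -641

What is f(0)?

First differences: -68, -114, -172, -242. Second differences: -46, -58, -70. Third differences: -12, -12.
Level-3 differences are constant, so f has degree 3.
Fitting a degree-3 polynomial gives f(x) = -2x³ + x² - x + 3.
Then f(0) = 3.

3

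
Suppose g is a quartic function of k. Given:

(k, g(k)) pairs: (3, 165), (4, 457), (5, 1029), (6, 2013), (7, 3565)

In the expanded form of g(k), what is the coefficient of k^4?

Write g(k) = ak^4 + bk³ + ck² + dk + e; the 5 given values yield a linear system in the 5 coefficients.
Solving, g(k) = k^4 + 4k³ - 5k² + 4k + 9.
The coefficient of k^4 is 1.

1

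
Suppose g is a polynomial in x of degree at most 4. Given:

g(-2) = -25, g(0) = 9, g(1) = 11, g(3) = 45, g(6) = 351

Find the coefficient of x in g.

Write g(x) = ax^4 + bx³ + cx² + dx + e; the 5 given values yield a linear system in the 5 coefficients.
Solving, the leading coefficient vanishes, and g(x) = 2x³ - 3x² + 3x + 9.
The coefficient of x is 3.

3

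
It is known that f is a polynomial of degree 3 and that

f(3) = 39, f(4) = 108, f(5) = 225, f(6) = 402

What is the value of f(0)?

Write f(m) = am³ + bm² + cm + d; the 4 given values yield a linear system in the 4 coefficients.
Solving, f(m) = 2m³ - 5m.
Then f(0) = 0.

0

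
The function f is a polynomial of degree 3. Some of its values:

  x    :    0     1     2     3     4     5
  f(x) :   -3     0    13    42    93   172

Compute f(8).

Write f(x) = ax³ + bx² + cx + d; the 6 given values yield a linear system in the 4 coefficients.
Solving, f(x) = x³ + 2x² - 3.
Then f(8) = 637.

637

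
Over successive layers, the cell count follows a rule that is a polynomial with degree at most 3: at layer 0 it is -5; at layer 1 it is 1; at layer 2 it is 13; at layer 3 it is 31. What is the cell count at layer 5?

85

Write the value at t as h(t).
First differences: 6, 12, 18. Second differences: 6, 6.
Level-2 differences are constant, so h has degree 2.
Fitting a degree-2 polynomial gives h(t) = 3t² + 3t - 5.
Then h(5) = 85.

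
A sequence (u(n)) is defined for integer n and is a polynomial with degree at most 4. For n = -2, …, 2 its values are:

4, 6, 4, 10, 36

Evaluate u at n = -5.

-146

First differences: 2, -2, 6, 26. Second differences: -4, 8, 20. Third differences: 12, 12.
Level-3 differences are constant, so u has degree 3.
Fitting a degree-3 polynomial gives u(n) = 2n³ + 4n² + 4.
Then u(-5) = -146.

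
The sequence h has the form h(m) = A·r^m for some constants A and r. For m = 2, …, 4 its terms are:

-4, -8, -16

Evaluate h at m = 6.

Consecutive ratio: -8/(-4) = 2, and -16/(-8) = 2, so r = 2.
Then A·2^2 = -4 gives A = -1, and h(m) = -1·2^m.
h(6) = -1·2^6 = -64.

-64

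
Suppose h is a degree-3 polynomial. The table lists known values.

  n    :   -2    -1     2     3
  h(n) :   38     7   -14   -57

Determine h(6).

-546

Write h(n) = an³ + bn² + cn + d; the 4 given values yield a linear system in the 4 coefficients.
Solving, h(n) = -3n³ + 3n² - n.
Then h(6) = -546.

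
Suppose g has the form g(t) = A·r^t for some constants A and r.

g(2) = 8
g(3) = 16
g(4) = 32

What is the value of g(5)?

64

Consecutive ratio: 16/8 = 2, and 32/16 = 2, so r = 2.
Then A·2^2 = 8 gives A = 2, and g(t) = 2·2^t.
g(5) = 2·2^5 = 64.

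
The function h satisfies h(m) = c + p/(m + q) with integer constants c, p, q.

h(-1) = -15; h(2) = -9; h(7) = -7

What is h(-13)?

-3

(h(m) − c)(m + q) = p for each data point; the three points give a linear system in c and q, then p follows.
Solving: c = -5, q = 3, p = -20, so h(m) = -5 − 20/(m + 3).
Then h(-13) = -5 − 20/(-10) = -3.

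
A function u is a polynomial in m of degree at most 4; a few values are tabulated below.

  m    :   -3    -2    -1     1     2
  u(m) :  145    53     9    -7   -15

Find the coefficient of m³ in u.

-3

Write u(m) = am^4 + bm³ + cm² + dm + e; the 5 given values yield a linear system in the 5 coefficients.
Solving, the leading coefficient vanishes, and u(m) = -3m³ + 6m² - 5m - 5.
The coefficient of m³ is -3.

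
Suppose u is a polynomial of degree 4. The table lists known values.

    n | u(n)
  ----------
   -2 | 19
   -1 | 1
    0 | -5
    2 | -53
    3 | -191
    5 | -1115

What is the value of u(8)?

-6101

Write u(n) = an^4 + bn³ + cn² + dn + e; the 6 given values yield a linear system in the 5 coefficients.
Solving, u(n) = -n^4 - 4n³ + n² - 2n - 5.
Then u(8) = -6101.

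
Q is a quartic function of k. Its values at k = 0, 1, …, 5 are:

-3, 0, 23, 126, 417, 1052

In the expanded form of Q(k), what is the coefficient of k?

First differences: 3, 23, 103, 291, 635. Second differences: 20, 80, 188, 344. Third differences: 60, 108, 156. Fourth differences: 48, 48.
Level-4 differences are constant, so Q has degree 4.
Fitting a degree-4 polynomial gives Q(k) = 2k^4 - 2k³ + 2k² + k - 3.
The coefficient of k is 1.

1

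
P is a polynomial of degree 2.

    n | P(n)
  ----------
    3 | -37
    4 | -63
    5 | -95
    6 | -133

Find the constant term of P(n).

5

First differences: -26, -32, -38. Second differences: -6, -6.
Level-2 differences are constant, so P has degree 2.
Fitting a degree-2 polynomial gives P(n) = -3n² - 5n + 5.
The constant term is P(0) = 5.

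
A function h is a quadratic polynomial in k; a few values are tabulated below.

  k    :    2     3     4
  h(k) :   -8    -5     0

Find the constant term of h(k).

-8

Write h(k) = ak² + bk + c; the 3 given values yield a linear system in the 3 coefficients.
Solving, h(k) = k² - 2k - 8.
The constant term is h(0) = -8.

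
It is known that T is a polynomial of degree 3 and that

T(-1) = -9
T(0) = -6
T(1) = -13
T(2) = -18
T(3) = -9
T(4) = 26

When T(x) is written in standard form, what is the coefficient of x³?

First differences: 3, -7, -5, 9, 35. Second differences: -10, 2, 14, 26. Third differences: 12, 12, 12.
Level-3 differences are constant, so T has degree 3.
Fitting a degree-3 polynomial gives T(x) = 2x³ - 5x² - 4x - 6.
The coefficient of x³ is 2.

2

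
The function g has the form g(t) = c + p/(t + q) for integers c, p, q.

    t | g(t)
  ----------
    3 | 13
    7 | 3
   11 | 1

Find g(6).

(g(t) − c)(t + q) = p for each data point; the three points give a linear system in c and q, then p follows.
Solving: c = -2, q = -1, p = 30, so g(t) = -2 + 30/(t − 1).
Then g(6) = -2 + 30/5 = 4.

4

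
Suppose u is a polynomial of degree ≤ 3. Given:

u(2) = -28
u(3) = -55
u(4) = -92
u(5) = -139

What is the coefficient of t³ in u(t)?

First differences: -27, -37, -47. Second differences: -10, -10.
Level-2 differences are constant, so u has degree 2.
Fitting a degree-2 polynomial gives u(t) = -5t² - 2t - 4.
The coefficient of t³ is 0.

0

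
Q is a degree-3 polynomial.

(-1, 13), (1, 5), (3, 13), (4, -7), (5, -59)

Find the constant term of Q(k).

Write Q(k) = ak³ + bk² + ck + d; the 5 given values yield a linear system in the 4 coefficients.
Solving, Q(k) = -2k³ + 8k² - 2k + 1.
The constant term is Q(0) = 1.

1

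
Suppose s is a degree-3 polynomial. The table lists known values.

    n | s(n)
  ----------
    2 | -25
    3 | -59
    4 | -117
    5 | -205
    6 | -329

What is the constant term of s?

-5

First differences: -34, -58, -88, -124. Second differences: -24, -30, -36. Third differences: -6, -6.
Level-3 differences are constant, so s has degree 3.
Fitting a degree-3 polynomial gives s(n) = -n³ - 3n² - 5.
The constant term is s(0) = -5.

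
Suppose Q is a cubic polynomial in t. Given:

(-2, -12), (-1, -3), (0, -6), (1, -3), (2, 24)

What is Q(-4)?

First differences: 9, -3, 3, 27. Second differences: -12, 6, 24. Third differences: 18, 18.
Level-3 differences are constant, so Q has degree 3.
Fitting a degree-3 polynomial gives Q(t) = 3t³ + 3t² - 3t - 6.
Then Q(-4) = -138.

-138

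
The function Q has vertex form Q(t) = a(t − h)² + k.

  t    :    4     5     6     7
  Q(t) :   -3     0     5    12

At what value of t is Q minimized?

3

First differences 3, 5, 7; second difference 2 = 2a, so a = 1.
Expanding, the t-coefficient is −2ah = -2h; matching it to the data gives h = 3, and then k = -4.
So Q(t) = 1(t − 3)² − 4.
Hence h = 3.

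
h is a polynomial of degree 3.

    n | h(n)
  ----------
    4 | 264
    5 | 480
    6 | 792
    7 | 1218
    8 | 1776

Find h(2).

48

First differences: 216, 312, 426, 558. Second differences: 96, 114, 132. Third differences: 18, 18.
Level-3 differences are constant, so h has degree 3.
Fitting a degree-3 polynomial gives h(n) = 3n³ + 3n² + 6n.
Then h(2) = 48.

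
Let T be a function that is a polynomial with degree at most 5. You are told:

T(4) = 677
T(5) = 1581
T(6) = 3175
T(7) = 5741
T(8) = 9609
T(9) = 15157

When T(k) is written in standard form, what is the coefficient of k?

1

Write T(k) = ak^5 + bk^4 + ck³ + dk² + ek + p; the 6 given values yield a linear system in the 6 coefficients.
Solving, the leading coefficient vanishes, and T(k) = 2k^4 + 3k³ - 2k² + k + 1.
The coefficient of k is 1.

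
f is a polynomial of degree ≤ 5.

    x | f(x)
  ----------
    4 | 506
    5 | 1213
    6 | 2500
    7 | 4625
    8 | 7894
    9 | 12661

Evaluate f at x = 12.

40210

First differences: 707, 1287, 2125, 3269, 4767. Second differences: 580, 838, 1144, 1498. Third differences: 258, 306, 354. Fourth differences: 48, 48.
Level-4 differences are constant, so f has degree 4.
Fitting a degree-4 polynomial gives f(x) = 2x^4 - x³ + 3x² + 3x - 2.
Then f(12) = 40210.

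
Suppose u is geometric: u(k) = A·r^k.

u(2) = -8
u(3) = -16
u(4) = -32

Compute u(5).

Consecutive ratio: -16/(-8) = 2, and -32/(-16) = 2, so r = 2.
Then A·2^2 = -8 gives A = -2, and u(k) = -2·2^k.
u(5) = -2·2^5 = -64.

-64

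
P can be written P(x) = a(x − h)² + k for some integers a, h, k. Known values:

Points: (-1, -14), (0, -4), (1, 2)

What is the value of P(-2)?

-28

First differences 10, 6; second difference -4 = 2a, so a = -2.
Expanding, the x-coefficient is −2ah = 4h; matching it to the data gives h = 2, and then k = 4.
So P(x) = -2(x − 2)² + 4.
P(-2) = -2·(-4)² + 4 = -28.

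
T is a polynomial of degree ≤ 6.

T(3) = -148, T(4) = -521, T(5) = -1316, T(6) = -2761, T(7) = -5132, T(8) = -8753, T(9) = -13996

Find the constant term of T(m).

-1

First differences: -373, -795, -1445, -2371, -3621, -5243. Second differences: -422, -650, -926, -1250, -1622. Third differences: -228, -276, -324, -372. Fourth differences: -48, -48, -48.
Level-4 differences are constant, so T has degree 4.
Fitting a degree-4 polynomial gives T(m) = -2m^4 - 2m³ + 7m² + 2m - 1.
The constant term is T(0) = -1.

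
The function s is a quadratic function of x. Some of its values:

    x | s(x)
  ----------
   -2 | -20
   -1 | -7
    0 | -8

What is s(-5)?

Write s(x) = ax² + bx + c; the 3 given values yield a linear system in the 3 coefficients.
Solving, s(x) = -7x² - 8x - 8.
Then s(-5) = -143.

-143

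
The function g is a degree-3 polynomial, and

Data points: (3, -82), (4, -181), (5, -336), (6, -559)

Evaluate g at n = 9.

-1756

Write g(n) = an³ + bn² + cn + d; the 4 given values yield a linear system in the 4 coefficients.
Solving, g(n) = -2n³ - 4n² + 3n - 1.
Then g(9) = -1756.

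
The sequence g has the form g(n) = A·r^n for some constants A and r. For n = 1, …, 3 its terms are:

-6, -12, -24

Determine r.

2

Consecutive ratio: -12/(-6) = 2, and -24/(-12) = 2, so r = 2.
Then A·2^1 = -6 gives A = -3, and g(n) = -3·2^n.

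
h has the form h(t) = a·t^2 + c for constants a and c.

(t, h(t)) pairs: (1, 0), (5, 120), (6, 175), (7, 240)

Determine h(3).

From h(1) = 0 and h(5) = 120: 1a + c = 0 and 25a + c = 120.
Subtracting: 24a = 120, so a = 5; then c = 0 − 5·1 = -5.
So h(t) = 5t² − 5, and h(3) = 40.

40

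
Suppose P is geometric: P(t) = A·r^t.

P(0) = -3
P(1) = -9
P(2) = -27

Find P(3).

Consecutive ratio: -9/(-3) = 3, and -27/(-9) = 3, so r = 3.
Then A·3^0 = -3 gives A = -3, and P(t) = -3·3^t.
P(3) = -3·3^3 = -81.

-81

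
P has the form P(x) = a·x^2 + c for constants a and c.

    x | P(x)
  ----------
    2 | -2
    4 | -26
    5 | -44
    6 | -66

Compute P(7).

-92

From P(2) = -2 and P(4) = -26: 4a + c = -2 and 16a + c = -26.
Subtracting: 12a = -24, so a = -2; then c = -2 − (-2)·4 = 6.
So P(x) = -2x² + 6, and P(7) = -92.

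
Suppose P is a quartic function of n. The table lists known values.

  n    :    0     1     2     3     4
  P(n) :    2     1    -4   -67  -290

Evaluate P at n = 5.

Write P(n) = an^4 + bn³ + cn² + dn + e; the 5 given values yield a linear system in the 5 coefficients.
Solving, P(n) = -2n^4 + 3n³ + 3n² - 5n + 2.
Then P(5) = -823.

-823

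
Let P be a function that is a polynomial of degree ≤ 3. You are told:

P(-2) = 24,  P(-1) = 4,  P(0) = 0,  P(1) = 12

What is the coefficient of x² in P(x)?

Write P(x) = ax³ + bx² + cx + d; the 4 given values yield a linear system in the 4 coefficients.
Solving, the leading coefficient vanishes, and P(x) = 8x² + 4x.
The coefficient of x² is 8.

8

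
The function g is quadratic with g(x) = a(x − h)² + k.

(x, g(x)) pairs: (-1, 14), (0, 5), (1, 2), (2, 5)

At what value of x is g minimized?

1

First differences -9, -3, 3; second difference 6 = 2a, so a = 3.
Expanding, the x-coefficient is −2ah = -6h; matching it to the data gives h = 1, and then k = 2.
So g(x) = 3(x − 1)² + 2.
Hence h = 1.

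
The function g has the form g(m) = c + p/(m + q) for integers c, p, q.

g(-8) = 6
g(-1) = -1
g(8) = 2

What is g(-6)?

(g(m) − c)(m + q) = p for each data point; the three points give a linear system in c and q, then p follows.
Solving: c = 3, q = 4, p = -12, so g(m) = 3 − 12/(m + 4).
Then g(-6) = 3 − 12/(-2) = 9.

9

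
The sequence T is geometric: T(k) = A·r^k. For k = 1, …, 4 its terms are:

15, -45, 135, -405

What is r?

-3

Consecutive ratio: -45/15 = -3, and 135/(-45) = -3, so r = -3.
Then A·(-3)^1 = 15 gives A = -5, and T(k) = -5·(-3)^k.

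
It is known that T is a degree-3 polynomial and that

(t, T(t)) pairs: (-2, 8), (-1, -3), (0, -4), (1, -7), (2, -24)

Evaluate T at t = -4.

First differences: -11, -1, -3, -17. Second differences: 10, -2, -14. Third differences: -12, -12.
Level-3 differences are constant, so T has degree 3.
Fitting a degree-3 polynomial gives T(t) = -2t³ - t² - 4.
Then T(-4) = 108.

108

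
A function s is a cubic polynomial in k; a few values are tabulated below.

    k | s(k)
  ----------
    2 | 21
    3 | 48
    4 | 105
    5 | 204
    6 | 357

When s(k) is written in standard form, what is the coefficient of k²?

-3

First differences: 27, 57, 99, 153. Second differences: 30, 42, 54. Third differences: 12, 12.
Level-3 differences are constant, so s has degree 3.
Fitting a degree-3 polynomial gives s(k) = 2k³ - 3k² + 4k + 9.
The coefficient of k² is -3.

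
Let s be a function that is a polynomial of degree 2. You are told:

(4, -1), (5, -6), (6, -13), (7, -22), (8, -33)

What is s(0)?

First differences: -5, -7, -9, -11. Second differences: -2, -2, -2.
Level-2 differences are constant, so s has degree 2.
Fitting a degree-2 polynomial gives s(m) = -m² + 4m - 1.
The constant term is s(0) = -1.

-1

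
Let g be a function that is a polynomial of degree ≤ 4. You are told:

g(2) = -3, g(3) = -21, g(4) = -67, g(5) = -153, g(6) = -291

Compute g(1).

-1

First differences: -18, -46, -86, -138. Second differences: -28, -40, -52. Third differences: -12, -12.
Level-3 differences are constant, so g has degree 3.
Fitting a degree-3 polynomial gives g(m) = -2m³ + 4m² - 3.
Then g(1) = -1.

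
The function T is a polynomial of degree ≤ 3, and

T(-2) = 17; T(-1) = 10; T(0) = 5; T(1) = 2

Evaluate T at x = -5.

Write T(x) = ax³ + bx² + cx + d; the 4 given values yield a linear system in the 4 coefficients.
Solving, the leading coefficient vanishes, and T(x) = x² - 4x + 5.
Then T(-5) = 50.

50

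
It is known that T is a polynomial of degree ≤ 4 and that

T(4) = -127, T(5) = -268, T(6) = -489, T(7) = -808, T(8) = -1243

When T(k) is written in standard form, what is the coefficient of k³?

First differences: -141, -221, -319, -435. Second differences: -80, -98, -116. Third differences: -18, -18.
Level-3 differences are constant, so T has degree 3.
Fitting a degree-3 polynomial gives T(k) = -3k³ + 5k² - 3k - 3.
The coefficient of k³ is -3.

-3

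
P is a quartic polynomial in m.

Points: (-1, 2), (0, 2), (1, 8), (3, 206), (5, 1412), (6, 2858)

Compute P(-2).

26

Write P(m) = am^4 + bm³ + cm² + dm + e; the 6 given values yield a linear system in the 5 coefficients.
Solving, P(m) = 2m^4 + m³ + m² + 2m + 2.
Then P(-2) = 26.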